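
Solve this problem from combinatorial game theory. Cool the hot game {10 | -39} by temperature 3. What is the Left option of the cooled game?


Original game: {10 | -39} (a switch {a | b} with a > b).
Cooling by t (for t below the temperature (a - b)/2 = 49/2) taxes each move by t: {a | b} cooled by t is {a - t | b + t}.
Cooling amount: t = 3
Cooled Left option: 10 - 3 = 7
Cooled Right option: -39 + 3 = -36
Cooled game: {7 | -36}
Left option = 7

7


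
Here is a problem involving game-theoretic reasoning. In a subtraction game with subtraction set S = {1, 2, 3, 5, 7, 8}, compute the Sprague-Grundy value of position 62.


The subtraction set is S = {1, 2, 3, 5, 7, 8}.
G(k) = mex{ G(k - s) : s in S, s <= k }. We compute iteratively: G(0) = 0.
G(1) = mex({0}) = 1
G(2) = mex({0, 1}) = 2
G(3) = mex({0, 1, 2}) = 3
G(4) = mex({1, 2, 3}) = 0
G(5) = mex({0, 2, 3}) = 1
G(6) = mex({0, 1, 3}) = 2
G(7) = mex({0, 1, 2}) = 3
G(8) = mex({0, 1, 2, 3}) = 4
G(9) = mex({0, 1, 2, 3, 4}) = 5
G(10) = mex({1, 2, 3, 4, 5}) = 0
G(11) = mex({0, 2, 3, 4, 5}) = 1
G(12) = mex({0, 1, 3, 5}) = 2
G(13) = mex({0, 1, 2, 4}) = 3
G(14) = mex({1, 2, 3, 5}) = 0
G(15) = mex({0, 2, 3, 4}) = 1
G(16) = mex({0, 1, 3, 4, 5}) = 2
G(17) = mex({0, 1, 2, 5}) = 3
Observe that G(10)..G(17) = 0, 1, 2, 3, 0, 1, 2, 3 repeats G(0)..G(7) = 0, 1, 2, 3, 0, 1, 2, 3.
For k >= max(S) = 8, G(k) is determined by the previous 8 values G(k-8)..G(k-1); a window of 8 consecutive values has recurred shifted by 10, so by induction G(k + 10) = G(k) for all k >= 0: the sequence is periodic from the start with period 10.
One period: G(0..9) = 0, 1, 2, 3, 0, 1, 2, 3, 4, 5.
62 mod 10 = 2, so G(62) = G(2) = 2.

2


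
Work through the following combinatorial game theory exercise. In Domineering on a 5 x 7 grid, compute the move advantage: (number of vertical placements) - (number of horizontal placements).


Board is 5 x 7 (rows x cols).
Left (vertical) placements: (rows-1) * cols = 4 * 7 = 28
Right (horizontal) placements: rows * (cols-1) = 5 * 6 = 30
Advantage = Left - Right = 28 - 30 = -2

-2


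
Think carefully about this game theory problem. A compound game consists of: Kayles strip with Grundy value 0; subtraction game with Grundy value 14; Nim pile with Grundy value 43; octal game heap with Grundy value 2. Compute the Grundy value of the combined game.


By the Sprague-Grundy theorem, the Grundy value of a sum of games is the XOR of individual Grundy values.
Kayles strip: Grundy value = 0. Running XOR: 0 XOR 0 = 0
subtraction game: Grundy value = 14. Running XOR: 0 XOR 14 = 14
Nim pile: Grundy value = 43. Running XOR: 14 XOR 43 = 37
octal game heap: Grundy value = 2. Running XOR: 37 XOR 2 = 39
The combined Grundy value is 39.

39


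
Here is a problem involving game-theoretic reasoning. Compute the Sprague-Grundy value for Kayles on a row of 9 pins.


Kayles: a move removes 1 or 2 adjacent pins from a contiguous row.
Removing pins from a row of k leaves two independent rows (a, b) with a + b = k - 1 (one pin) or a + b = k - 2 (two pins); an end removal gives a = 0.
By Sprague-Grundy, G(k) = mex{ G(a) XOR G(b) } over all these splits. G(0) = 0.
G(1): splits (0,0):0^0=0 -> mex({0}) = 1
G(2): splits (0,1):0^1=1 (0,0):0^0=0 -> mex({0, 1}) = 2
G(3): splits (0,2):0^2=2 (1,1):1^1=0 (0,1):0^1=1 -> mex({0, 1, 2}) = 3
G(4): splits (0,3):0^3=3 (1,2):1^2=3 (0,2):0^2=2 (1,1):1^1=0 -> mex({0, 2, 3}) = 1
G(5): splits (0,4):0^1=1 (1,3):1^3=2 (2,2):2^2=0 (0,3):0^3=3 (1,2):1^2=3 -> mex({0, 1, 2, 3}) = 4
G(6) = mex({0, 1, 2, 4}) = 3
G(7) = mex({0, 1, 3, 4, 5}) = 2
G(8) = mex({0, 2, 3, 5, 6}) = 1
G(9) = mex({0, 1, 2, 3, 6, 7}) = 4
Therefore G(9) = 4.

4


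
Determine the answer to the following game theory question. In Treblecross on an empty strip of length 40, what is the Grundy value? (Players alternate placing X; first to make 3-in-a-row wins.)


Treblecross: place X on empty cells; 3-in-a-row wins.
Playing within two cells of an existing X lets the opponent win at once, so sensible play treats the cells i-2..i+2 around each X as dead. The player left with no safe cell loses, so this is a normal-play take-away game on strips of safe cells.
Placing X at cell i (0-indexed) of a strip of k safe cells leaves independent strips of sizes max(0, i-2) and max(0, k-i-3). Hence G(k) = mex{ G(max(0,i-2)) XOR G(max(0,k-i-3)) : 0 <= i < k }, with G(0) = 0.
G(1): splits (0,0):0^0=0 -> mex({0}) = 1
G(2): splits (0,0):0^0=0 -> mex({0}) = 1
G(3): splits (0,0):0^0=0 -> mex({0}) = 1
G(4): splits (0,1):0^1=1 (0,0):0^0=0 -> mex({0, 1}) = 2
G(5): splits (0,2):0^1=1 (0,1):0^1=1 (0,0):0^0=0 -> mex({0, 1}) = 2
G(6) = mex({1}) = 0
G(7) = mex({0, 1, 2}) = 3
G(8) = mex({0, 1, 2}) = 3
G(9) = mex({0, 2}) = 1
G(10) = mex({0, 2, 3}) = 1
G(11) = mex({0, 3}) = 1
G(12) = mex({1, 3}) = 0
G(13) = mex({0, 1, 2, 3}) = 4
G(14) = mex({0, 1, 2}) = 3
G(15) = mex({0, 1, 2}) = 3
G(16) = mex({0, 1, 2, 4}) = 3
G(17) = mex({0, 1, 3, 4}) = 2
G(18) = mex({0, 1, 3, 4}) = 2
G(19) = mex({0, 1, 3, 5}) = 2
G(20) = mex({0, 1, 2, 3, 5}) = 4
G(21) = mex({0, 1, 2, 3, 5}) = 4
G(22) = mex({1, 2, 6}) = 0
G(23) = mex({0, 1, 2, 3, 4, 6}) = 5
G(24) = mex({0, 1, 2, 3, 4}) = 5
G(25) = mex({0, 1, 3, 4, 7}) = 2
G(26) = mex({0, 1, 3, 4, 5, 7}) = 2
G(27) = mex({0, 1, 3, 5}) = 2
G(28) = mex({0, 1, 2, 5}) = 3
G(29) = mex({0, 1, 2, 4, 5, 6}) = 3
G(30) = mex({1, 2, 4, 6}) = 0
G(31) = mex({0, 1, 2, 3, 4, 6}) = 5
G(32) = mex({1, 2, 3, 4, 7}) = 0
G(33) = mex({0, 3, 7}) = 1
G(34) = mex({0, 2, 3, 5, 7}) = 1
G(35) = mex({0, 2, 3, 5, 6}) = 1
G(36) = mex({0, 1, 2, 5, 6}) = 3
G(37) = mex({0, 1, 2, 4, 5, 6}) = 3
G(38) = mex({0, 1, 2, 4}) = 3
G(39) = mex({0, 1, 2, 3, 4, 7}) = 5
G(40) = mex({0, 1, 2, 3, 4, 5, 7}) = 6
Therefore G(40) = 6.

6


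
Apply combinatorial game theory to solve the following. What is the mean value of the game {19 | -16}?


Game = {19 | -16}, a switch {a | b} with numbers a > b.
Its thermograph has left wall a - t and right wall b + t, which meet at t = (a - b)/2, where both equal (a + b)/2. So the mast (mean value) is at (a + b)/2.
Mean = (19 + (-16))/2 = 3/2 = 3/2

3/2


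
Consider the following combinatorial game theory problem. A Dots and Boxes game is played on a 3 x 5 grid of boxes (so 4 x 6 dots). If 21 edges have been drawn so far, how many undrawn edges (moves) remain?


Grid: 3 x 5 boxes, i.e. 4 rows and 6 columns of dots.
Horizontal edges: (rows + 1) * cols = 4 * 5 = 20
Vertical edges: rows * (cols + 1) = 3 * 6 = 18
Total edges: 20 + 18 = 38
Edges drawn: 21
Remaining: 38 - 21 = 17

17


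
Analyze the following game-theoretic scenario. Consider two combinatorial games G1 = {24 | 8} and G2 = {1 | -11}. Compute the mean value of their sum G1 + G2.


G1 = {24 | 8}, G2 = {1 | -11}
Each is a switch {a | b} with numbers a > b; its mean value is (a + b)/2, and mean value is additive over game sums: m(G1 + G2) = m(G1) + m(G2).
Mean of G1 = (24 + (8))/2 = 32/2 = 16
Mean of G2 = (1 + (-11))/2 = -10/2 = -5
Mean of G1 + G2 = 16 + -5 = 11

11


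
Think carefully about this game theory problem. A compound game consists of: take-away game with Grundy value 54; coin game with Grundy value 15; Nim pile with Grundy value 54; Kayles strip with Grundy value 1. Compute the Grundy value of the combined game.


By the Sprague-Grundy theorem, the Grundy value of a sum of games is the XOR of individual Grundy values.
take-away game: Grundy value = 54. Running XOR: 0 XOR 54 = 54
coin game: Grundy value = 15. Running XOR: 54 XOR 15 = 57
Nim pile: Grundy value = 54. Running XOR: 57 XOR 54 = 15
Kayles strip: Grundy value = 1. Running XOR: 15 XOR 1 = 14
The combined Grundy value is 14.

14


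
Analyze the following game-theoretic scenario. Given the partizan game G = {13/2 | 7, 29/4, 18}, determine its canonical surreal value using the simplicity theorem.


Left options: {13/2}, max = 13/2
Right options: {7, 29/4, 18}, min = 7
All options are numbers and max(Left) < min(Right), so by the simplicity theorem the value is the simplest (earliest-born) number strictly between 13/2 and 7.
No integer lies strictly between 13/2 and 7, so the value is the dyadic rational m/2^k in the interval with the smallest k (then m odd); search k = 1, 2, ...:
Denominator 2: no odd multiple of 1/2 lies strictly between 13/2 and 7.
Denominator 4: 27/4 lies strictly between 13/2 and 7 -- found.
The simplest number in the interval is 27/4.
Game value = 27/4

27/4


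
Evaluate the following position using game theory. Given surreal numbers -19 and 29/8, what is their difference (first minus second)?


x = -19, y = 29/8
Converting to common denominator: 8
x = -152/8, y = 29/8
x - y = -19 - 29/8 = -181/8

-181/8


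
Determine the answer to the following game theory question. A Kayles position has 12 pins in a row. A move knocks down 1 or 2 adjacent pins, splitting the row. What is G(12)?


Kayles: a move removes 1 or 2 adjacent pins from a contiguous row.
Removing pins from a row of k leaves two independent rows (a, b) with a + b = k - 1 (one pin) or a + b = k - 2 (two pins); an end removal gives a = 0.
By Sprague-Grundy, G(k) = mex{ G(a) XOR G(b) } over all these splits. G(0) = 0.
G(1): splits (0,0):0^0=0 -> mex({0}) = 1
G(2): splits (0,1):0^1=1 (0,0):0^0=0 -> mex({0, 1}) = 2
G(3): splits (0,2):0^2=2 (1,1):1^1=0 (0,1):0^1=1 -> mex({0, 1, 2}) = 3
G(4): splits (0,3):0^3=3 (1,2):1^2=3 (0,2):0^2=2 (1,1):1^1=0 -> mex({0, 2, 3}) = 1
G(5): splits (0,4):0^1=1 (1,3):1^3=2 (2,2):2^2=0 (0,3):0^3=3 (1,2):1^2=3 -> mex({0, 1, 2, 3}) = 4
G(6) = mex({0, 1, 2, 4}) = 3
G(7) = mex({0, 1, 3, 4, 5}) = 2
G(8) = mex({0, 2, 3, 5, 6}) = 1
G(9) = mex({0, 1, 2, 3, 6, 7}) = 4
G(10) = mex({0, 1, 3, 4, 5, 7}) = 2
G(11) = mex({0, 1, 2, 3, 4, 5}) = 6
G(12) = mex({0, 1, 2, 3, 5, 6, 7}) = 4
Therefore G(12) = 4.

4


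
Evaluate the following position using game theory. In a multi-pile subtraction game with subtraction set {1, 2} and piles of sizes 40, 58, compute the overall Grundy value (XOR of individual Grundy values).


Subtraction set: {1, 2}
For this subtraction set, G(n) = n mod 3 (period = max + 1 = 3).
Pile 1 (size 40): G(40) = 40 mod 3 = 1
Pile 2 (size 58): G(58) = 58 mod 3 = 1
Total Grundy value = XOR of all: 1 XOR 1 = 0

0


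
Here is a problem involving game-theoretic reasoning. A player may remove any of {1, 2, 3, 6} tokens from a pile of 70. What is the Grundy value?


The subtraction set is S = {1, 2, 3, 6}.
G(k) = mex{ G(k - s) : s in S, s <= k }. We compute iteratively: G(0) = 0.
G(1) = mex({0}) = 1
G(2) = mex({0, 1}) = 2
G(3) = mex({0, 1, 2}) = 3
G(4) = mex({1, 2, 3}) = 0
G(5) = mex({0, 2, 3}) = 1
G(6) = mex({0, 1, 3}) = 2
G(7) = mex({0, 1, 2}) = 3
G(8) = mex({1, 2, 3}) = 0
G(9) = mex({0, 2, 3}) = 1
Observe that G(4)..G(9) = 0, 1, 2, 3, 0, 1 repeats G(0)..G(5) = 0, 1, 2, 3, 0, 1.
For k >= max(S) = 6, G(k) is determined by the previous 6 values G(k-6)..G(k-1); a window of 6 consecutive values has recurred shifted by 4, so by induction G(k + 4) = G(k) for all k >= 0: the sequence is periodic from the start with period 4.
One period: G(0..3) = 0, 1, 2, 3.
70 mod 4 = 2, so G(70) = G(2) = 2.

2


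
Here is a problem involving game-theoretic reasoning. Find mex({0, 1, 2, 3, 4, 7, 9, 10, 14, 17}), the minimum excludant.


Set = {0, 1, 2, 3, 4, 7, 9, 10, 14, 17}
0 is in the set.
1 is in the set.
2 is in the set.
3 is in the set.
4 is in the set.
5 is NOT in the set. This is the mex.
mex = 5

5


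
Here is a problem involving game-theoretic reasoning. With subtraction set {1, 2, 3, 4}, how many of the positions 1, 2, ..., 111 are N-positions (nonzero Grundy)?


Subtraction set S = {1, 2, 3, 4}, so G(n) = n mod 5.
G(n) = 0 when n is a multiple of 5.
Multiples of 5 in [1, 111]: 22
N-positions (nonzero Grundy) = 111 - 22 = 89

89


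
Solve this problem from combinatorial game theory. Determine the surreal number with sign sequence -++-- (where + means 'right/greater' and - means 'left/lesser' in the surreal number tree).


Sign expansion: -++--
Rule: track bounds (lo, hi), initially (-inf, +inf). On '+', the current value becomes lo and we move to the simplest number in (value, hi): value + 1 if hi = +inf, otherwise the midpoint (value + hi)/2. On '-', the current value becomes hi and we move to value - 1 if lo = -inf, otherwise the midpoint (lo + value)/2.
Start at 0.
Step 1: sign = -, move left. Bounds: (-inf, 0). Value = -1
Step 2: sign = +, move right. Bounds: (-1, 0). Value = -1/2
Step 3: sign = +, move right. Bounds: (-1/2, 0). Value = -1/4
Step 4: sign = -, move left. Bounds: (-1/2, -1/4). Value = -3/8
Step 5: sign = -, move left. Bounds: (-1/2, -3/8). Value = -7/16
The surreal number with sign expansion -++-- is -7/16.

-7/16


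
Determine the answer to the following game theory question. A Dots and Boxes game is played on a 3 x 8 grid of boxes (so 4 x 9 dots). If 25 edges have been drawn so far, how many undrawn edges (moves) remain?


Grid: 3 x 8 boxes, i.e. 4 rows and 9 columns of dots.
Horizontal edges: (rows + 1) * cols = 4 * 8 = 32
Vertical edges: rows * (cols + 1) = 3 * 9 = 27
Total edges: 32 + 27 = 59
Edges drawn: 25
Remaining: 59 - 25 = 34

34


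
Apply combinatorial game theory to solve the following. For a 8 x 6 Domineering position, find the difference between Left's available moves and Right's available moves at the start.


Board is 8 x 6 (rows x cols).
Left (vertical) placements: (rows-1) * cols = 7 * 6 = 42
Right (horizontal) placements: rows * (cols-1) = 8 * 5 = 40
Advantage = Left - Right = 42 - 40 = 2

2


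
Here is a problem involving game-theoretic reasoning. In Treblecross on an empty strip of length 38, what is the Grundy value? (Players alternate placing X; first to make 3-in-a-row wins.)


Treblecross: place X on empty cells; 3-in-a-row wins.
Playing within two cells of an existing X lets the opponent win at once, so sensible play treats the cells i-2..i+2 around each X as dead. The player left with no safe cell loses, so this is a normal-play take-away game on strips of safe cells.
Placing X at cell i (0-indexed) of a strip of k safe cells leaves independent strips of sizes max(0, i-2) and max(0, k-i-3). Hence G(k) = mex{ G(max(0,i-2)) XOR G(max(0,k-i-3)) : 0 <= i < k }, with G(0) = 0.
G(1): splits (0,0):0^0=0 -> mex({0}) = 1
G(2): splits (0,0):0^0=0 -> mex({0}) = 1
G(3): splits (0,0):0^0=0 -> mex({0}) = 1
G(4): splits (0,1):0^1=1 (0,0):0^0=0 -> mex({0, 1}) = 2
G(5): splits (0,2):0^1=1 (0,1):0^1=1 (0,0):0^0=0 -> mex({0, 1}) = 2
G(6) = mex({1}) = 0
G(7) = mex({0, 1, 2}) = 3
G(8) = mex({0, 1, 2}) = 3
G(9) = mex({0, 2}) = 1
G(10) = mex({0, 2, 3}) = 1
G(11) = mex({0, 3}) = 1
G(12) = mex({1, 3}) = 0
G(13) = mex({0, 1, 2, 3}) = 4
G(14) = mex({0, 1, 2}) = 3
G(15) = mex({0, 1, 2}) = 3
G(16) = mex({0, 1, 2, 4}) = 3
G(17) = mex({0, 1, 3, 4}) = 2
G(18) = mex({0, 1, 3, 4}) = 2
G(19) = mex({0, 1, 3, 5}) = 2
G(20) = mex({0, 1, 2, 3, 5}) = 4
G(21) = mex({0, 1, 2, 3, 5}) = 4
G(22) = mex({1, 2, 6}) = 0
G(23) = mex({0, 1, 2, 3, 4, 6}) = 5
G(24) = mex({0, 1, 2, 3, 4}) = 5
G(25) = mex({0, 1, 3, 4, 7}) = 2
G(26) = mex({0, 1, 3, 4, 5, 7}) = 2
G(27) = mex({0, 1, 3, 5}) = 2
G(28) = mex({0, 1, 2, 5}) = 3
G(29) = mex({0, 1, 2, 4, 5, 6}) = 3
G(30) = mex({1, 2, 4, 6}) = 0
G(31) = mex({0, 1, 2, 3, 4, 6}) = 5
G(32) = mex({1, 2, 3, 4, 7}) = 0
G(33) = mex({0, 3, 7}) = 1
G(34) = mex({0, 2, 3, 5, 7}) = 1
G(35) = mex({0, 2, 3, 5, 6}) = 1
G(36) = mex({0, 1, 2, 5, 6}) = 3
G(37) = mex({0, 1, 2, 4, 5, 6}) = 3
G(38) = mex({0, 1, 2, 4}) = 3
Therefore G(38) = 3.

3


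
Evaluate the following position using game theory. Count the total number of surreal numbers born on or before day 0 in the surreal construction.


Day 0: {|} = 0 is born. Count = 1.
Day n: the number of surreal numbers born by day n is 2^(n+1) - 1.
By day 0: 2^1 - 1 = 1
By day 0: 1 surreal numbers.

1


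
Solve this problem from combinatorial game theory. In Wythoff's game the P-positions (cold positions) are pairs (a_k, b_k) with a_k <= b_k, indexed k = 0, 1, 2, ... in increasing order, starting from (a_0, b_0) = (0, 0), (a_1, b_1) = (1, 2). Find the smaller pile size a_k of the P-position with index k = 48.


By Wythoff's theorem, a_k = floor(k * phi) and b_k = floor(k * phi^2) = a_k + k, where phi = (1 + sqrt(5))/2 is the golden ratio.
phi = (1 + sqrt(5))/2 = 1.618034
k = 48
k * phi = 48 * 1.618034 = 77.665631
a_48 = floor(k * phi) = 77

77


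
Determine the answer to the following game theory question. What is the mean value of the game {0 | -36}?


Game = {0 | -36}, a switch {a | b} with numbers a > b.
Its thermograph has left wall a - t and right wall b + t, which meet at t = (a - b)/2, where both equal (a + b)/2. So the mast (mean value) is at (a + b)/2.
Mean = (0 + (-36))/2 = -36/2 = -18

-18


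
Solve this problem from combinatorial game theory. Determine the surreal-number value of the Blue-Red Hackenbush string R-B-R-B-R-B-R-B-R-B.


Edges (from ground): R-B-R-B-R-B-R-B-R-B
By Berlekamp's sign-expansion rule, a Blue-Red Hackenbush stalk has the value of the surreal number whose sign sequence is the edge sequence with B -> + and R -> -.
Sign sequence: -+-+-+-+-+
Trace the sign expansion in the surreal number tree, starting from 0:
Edge 1: R (sign -) -> bounds (-inf, 0), value = -1
Edge 2: B (sign +) -> bounds (-1, 0), value = -1/2
Edge 3: R (sign -) -> bounds (-1, -1/2), value = -3/4
Edge 4: B (sign +) -> bounds (-3/4, -1/2), value = -5/8
Edge 5: R (sign -) -> bounds (-3/4, -5/8), value = -11/16
Edge 6: B (sign +) -> bounds (-11/16, -5/8), value = -21/32
Edge 7: R (sign -) -> bounds (-11/16, -21/32), value = -43/64
Edge 8: B (sign +) -> bounds (-43/64, -21/32), value = -85/128
Edge 9: R (sign -) -> bounds (-43/64, -85/128), value = -171/256
Edge 10: B (sign +) -> bounds (-171/256, -85/128), value = -341/512
Game value = -341/512

-341/512


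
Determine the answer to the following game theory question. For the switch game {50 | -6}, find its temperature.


The game is {50 | -6}, a switch {a | b} with numbers a > b.
Cooling {a | b} by t gives {a - t | b + t}, which stops being hot when a - t = b + t, i.e. at t = (a - b)/2. So the temperature of a switch is (a - b)/2.
Temperature = (Left option - Right option) / 2
= (50 - (-6)) / 2
= 56 / 2
= 28

28


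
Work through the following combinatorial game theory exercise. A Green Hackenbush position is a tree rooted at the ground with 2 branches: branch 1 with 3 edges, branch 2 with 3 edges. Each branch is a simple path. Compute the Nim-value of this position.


The tree has 2 branches from the ground vertex.
In Green Hackenbush, the Nim-value of a simple path of length k is k.
Branch 1: length 3, Nim-value = 3
Branch 2: length 3, Nim-value = 3
Total Nim-value = XOR of all branch values:
0 XOR 3 = 3
3 XOR 3 = 0
Nim-value of the tree = 0

0


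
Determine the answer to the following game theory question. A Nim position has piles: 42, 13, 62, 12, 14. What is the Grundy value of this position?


We need the XOR (exclusive or) of all pile sizes.
After XOR-ing pile 1 (size 42): 0 XOR 42 = 42
After XOR-ing pile 2 (size 13): 42 XOR 13 = 39
After XOR-ing pile 3 (size 62): 39 XOR 62 = 25
After XOR-ing pile 4 (size 12): 25 XOR 12 = 21
After XOR-ing pile 5 (size 14): 21 XOR 14 = 27
The Nim-value of this position is 27.

27


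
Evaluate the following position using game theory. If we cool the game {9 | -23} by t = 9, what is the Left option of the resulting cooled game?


Original game: {9 | -23} (a switch {a | b} with a > b).
Cooling by t (for t below the temperature (a - b)/2 = 16) taxes each move by t: {a | b} cooled by t is {a - t | b + t}.
Cooling amount: t = 9
Cooled Left option: 9 - 9 = 0
Cooled Right option: -23 + 9 = -14
Cooled game: {0 | -14}
Left option = 0

0


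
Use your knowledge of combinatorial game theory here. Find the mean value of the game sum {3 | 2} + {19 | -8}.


G1 = {3 | 2}, G2 = {19 | -8}
Each is a switch {a | b} with numbers a > b; its mean value is (a + b)/2, and mean value is additive over game sums: m(G1 + G2) = m(G1) + m(G2).
Mean of G1 = (3 + (2))/2 = 5/2 = 5/2
Mean of G2 = (19 + (-8))/2 = 11/2 = 11/2
Mean of G1 + G2 = 5/2 + 11/2 = 8

8


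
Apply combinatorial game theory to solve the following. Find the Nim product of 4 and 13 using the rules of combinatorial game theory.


Nim multiplication is bilinear over XOR: (u XOR v) * w = (u*w) XOR (v*w).
So we split each operand into its bit components and XOR the pairwise Nim products.
4 = 4 (as XOR of powers of 2).
13 = 1 + 4 + 8 (as XOR of powers of 2).
Using the standard Nim-product table on single bits:
  2*2 = 3,   2*4 = 8,   2*8 = 12,
  4*4 = 6,   4*8 = 11,  8*8 = 13,
and  1*x = x (identity), k*l = l*k (commutative).
Pairwise Nim products:
  4 * 1 = 4
  4 * 4 = 6
  4 * 8 = 11
XOR them: 4 XOR 6 XOR 11 = 9.
Result: 4 * 13 = 9 (in Nim).

9


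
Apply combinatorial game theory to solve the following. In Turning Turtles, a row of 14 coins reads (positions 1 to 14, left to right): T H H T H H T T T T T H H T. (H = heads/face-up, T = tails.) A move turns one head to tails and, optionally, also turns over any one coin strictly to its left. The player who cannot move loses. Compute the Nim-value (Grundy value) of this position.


Coins: T H H T H H T T T T T H H T
Key fact: a single head at position k behaves exactly like a Nim heap of size k (turning it to T and optionally flipping a coin at j < k corresponds to moving the heap from k to j, or to 0), and heads combine as a disjunctive sum (two heads at the same place would cancel, matching j XOR j = 0). So the Nim-value is the XOR of the 1-indexed positions of the heads.
Face-up positions (1-indexed): [2, 3, 5, 6, 12, 13]
XOR 0 with 2: 0 XOR 2 = 2
XOR 2 with 3: 2 XOR 3 = 1
XOR 1 with 5: 1 XOR 5 = 4
XOR 4 with 6: 4 XOR 6 = 2
XOR 2 with 12: 2 XOR 12 = 14
XOR 14 with 13: 14 XOR 13 = 3
Nim-value = 3

3


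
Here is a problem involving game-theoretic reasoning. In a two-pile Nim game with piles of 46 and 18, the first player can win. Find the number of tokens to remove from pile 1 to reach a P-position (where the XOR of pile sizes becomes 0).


Piles: 46 and 18
Current XOR: 46 XOR 18 = 60 (non-zero, so this is an N-position).
To make the XOR zero, we need to find a move that balances the piles.
For pile 1 (size 46): target = 46 XOR 60 = 18
We reduce pile 1 from 46 to 18.
Tokens removed: 46 - 18 = 28
Verification: 18 XOR 18 = 0

28


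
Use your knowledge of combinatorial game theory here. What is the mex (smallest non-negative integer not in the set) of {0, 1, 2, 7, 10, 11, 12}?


Set = {0, 1, 2, 7, 10, 11, 12}
0 is in the set.
1 is in the set.
2 is in the set.
3 is NOT in the set. This is the mex.
mex = 3

3


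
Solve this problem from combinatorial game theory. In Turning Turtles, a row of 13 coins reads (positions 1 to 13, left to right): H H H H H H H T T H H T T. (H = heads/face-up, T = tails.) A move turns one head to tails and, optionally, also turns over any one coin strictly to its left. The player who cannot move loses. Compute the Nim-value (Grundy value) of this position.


Coins: H H H H H H H T T H H T T
Key fact: a single head at position k behaves exactly like a Nim heap of size k (turning it to T and optionally flipping a coin at j < k corresponds to moving the heap from k to j, or to 0), and heads combine as a disjunctive sum (two heads at the same place would cancel, matching j XOR j = 0). So the Nim-value is the XOR of the 1-indexed positions of the heads.
Face-up positions (1-indexed): [1, 2, 3, 4, 5, 6, 7, 10, 11]
XOR 0 with 1: 0 XOR 1 = 1
XOR 1 with 2: 1 XOR 2 = 3
XOR 3 with 3: 3 XOR 3 = 0
XOR 0 with 4: 0 XOR 4 = 4
XOR 4 with 5: 4 XOR 5 = 1
XOR 1 with 6: 1 XOR 6 = 7
XOR 7 with 7: 7 XOR 7 = 0
XOR 0 with 10: 0 XOR 10 = 10
XOR 10 with 11: 10 XOR 11 = 1
Nim-value = 1

1


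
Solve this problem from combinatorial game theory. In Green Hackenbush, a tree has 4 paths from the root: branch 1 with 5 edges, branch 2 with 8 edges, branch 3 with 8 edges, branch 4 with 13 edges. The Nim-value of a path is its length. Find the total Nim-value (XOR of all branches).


The tree has 4 branches from the ground vertex.
In Green Hackenbush, the Nim-value of a simple path of length k is k.
Branch 1: length 5, Nim-value = 5
Branch 2: length 8, Nim-value = 8
Branch 3: length 8, Nim-value = 8
Branch 4: length 13, Nim-value = 13
Total Nim-value = XOR of all branch values:
0 XOR 5 = 5
5 XOR 8 = 13
13 XOR 8 = 5
5 XOR 13 = 8
Nim-value of the tree = 8

8


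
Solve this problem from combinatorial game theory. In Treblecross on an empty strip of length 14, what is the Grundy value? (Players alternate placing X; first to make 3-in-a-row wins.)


Treblecross: place X on empty cells; 3-in-a-row wins.
Playing within two cells of an existing X lets the opponent win at once, so sensible play treats the cells i-2..i+2 around each X as dead. The player left with no safe cell loses, so this is a normal-play take-away game on strips of safe cells.
Placing X at cell i (0-indexed) of a strip of k safe cells leaves independent strips of sizes max(0, i-2) and max(0, k-i-3). Hence G(k) = mex{ G(max(0,i-2)) XOR G(max(0,k-i-3)) : 0 <= i < k }, with G(0) = 0.
G(1): splits (0,0):0^0=0 -> mex({0}) = 1
G(2): splits (0,0):0^0=0 -> mex({0}) = 1
G(3): splits (0,0):0^0=0 -> mex({0}) = 1
G(4): splits (0,1):0^1=1 (0,0):0^0=0 -> mex({0, 1}) = 2
G(5): splits (0,2):0^1=1 (0,1):0^1=1 (0,0):0^0=0 -> mex({0, 1}) = 2
G(6) = mex({1}) = 0
G(7) = mex({0, 1, 2}) = 3
G(8) = mex({0, 1, 2}) = 3
G(9) = mex({0, 2}) = 1
G(10) = mex({0, 2, 3}) = 1
G(11) = mex({0, 3}) = 1
G(12) = mex({1, 3}) = 0
G(13) = mex({0, 1, 2, 3}) = 4
G(14) = mex({0, 1, 2}) = 3
Therefore G(14) = 3.

3


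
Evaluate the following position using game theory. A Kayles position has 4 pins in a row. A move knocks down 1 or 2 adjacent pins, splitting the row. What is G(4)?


Kayles: a move removes 1 or 2 adjacent pins from a contiguous row.
Removing pins from a row of k leaves two independent rows (a, b) with a + b = k - 1 (one pin) or a + b = k - 2 (two pins); an end removal gives a = 0.
By Sprague-Grundy, G(k) = mex{ G(a) XOR G(b) } over all these splits. G(0) = 0.
G(1): splits (0,0):0^0=0 -> mex({0}) = 1
G(2): splits (0,1):0^1=1 (0,0):0^0=0 -> mex({0, 1}) = 2
G(3): splits (0,2):0^2=2 (1,1):1^1=0 (0,1):0^1=1 -> mex({0, 1, 2}) = 3
G(4): splits (0,3):0^3=3 (1,2):1^2=3 (0,2):0^2=2 (1,1):1^1=0 -> mex({0, 2, 3}) = 1
Therefore G(4) = 1.

1


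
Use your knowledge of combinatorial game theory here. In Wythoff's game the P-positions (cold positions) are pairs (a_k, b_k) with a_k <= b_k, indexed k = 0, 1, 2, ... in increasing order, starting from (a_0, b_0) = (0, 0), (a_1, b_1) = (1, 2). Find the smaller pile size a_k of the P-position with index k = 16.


By Wythoff's theorem, a_k = floor(k * phi) and b_k = floor(k * phi^2) = a_k + k, where phi = (1 + sqrt(5))/2 is the golden ratio.
phi = (1 + sqrt(5))/2 = 1.618034
k = 16
k * phi = 16 * 1.618034 = 25.888544
a_16 = floor(k * phi) = 25

25


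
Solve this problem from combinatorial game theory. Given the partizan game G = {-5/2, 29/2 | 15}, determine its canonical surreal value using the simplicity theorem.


Left options: {-5/2, 29/2}, max = 29/2
Right options: {15}, min = 15
All options are numbers and max(Left) < min(Right), so by the simplicity theorem the value is the simplest (earliest-born) number strictly between 29/2 and 15.
No integer lies strictly between 29/2 and 15, so the value is the dyadic rational m/2^k in the interval with the smallest k (then m odd); search k = 1, 2, ...:
Denominator 2: no odd multiple of 1/2 lies strictly between 29/2 and 15.
Denominator 4: 59/4 lies strictly between 29/2 and 15 -- found.
The simplest number in the interval is 59/4.
Game value = 59/4

59/4


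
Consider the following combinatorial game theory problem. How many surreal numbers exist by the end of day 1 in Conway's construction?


Day 0: {|} = 0 is born. Count = 1.
Day n: the number of surreal numbers born by day n is 2^(n+1) - 1.
By day 0: 2^1 - 1 = 1
By day 1: 2^2 - 1 = 3
By day 1: 3 surreal numbers.

3


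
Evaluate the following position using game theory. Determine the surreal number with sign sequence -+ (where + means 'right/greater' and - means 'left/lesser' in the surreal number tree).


Sign expansion: -+
Rule: track bounds (lo, hi), initially (-inf, +inf). On '+', the current value becomes lo and we move to the simplest number in (value, hi): value + 1 if hi = +inf, otherwise the midpoint (value + hi)/2. On '-', the current value becomes hi and we move to value - 1 if lo = -inf, otherwise the midpoint (lo + value)/2.
Start at 0.
Step 1: sign = -, move left. Bounds: (-inf, 0). Value = -1
Step 2: sign = +, move right. Bounds: (-1, 0). Value = -1/2
The surreal number with sign expansion -+ is -1/2.

-1/2


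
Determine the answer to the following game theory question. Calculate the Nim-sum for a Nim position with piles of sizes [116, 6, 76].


We need the XOR (exclusive or) of all pile sizes.
After XOR-ing pile 1 (size 116): 0 XOR 116 = 116
After XOR-ing pile 2 (size 6): 116 XOR 6 = 114
After XOR-ing pile 3 (size 76): 114 XOR 76 = 62
The Nim-value of this position is 62.

62


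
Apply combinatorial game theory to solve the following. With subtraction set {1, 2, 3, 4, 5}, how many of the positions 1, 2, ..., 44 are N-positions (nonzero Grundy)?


Subtraction set S = {1, 2, 3, 4, 5}, so G(n) = n mod 6.
G(n) = 0 when n is a multiple of 6.
Multiples of 6 in [1, 44]: 7
N-positions (nonzero Grundy) = 44 - 7 = 37

37


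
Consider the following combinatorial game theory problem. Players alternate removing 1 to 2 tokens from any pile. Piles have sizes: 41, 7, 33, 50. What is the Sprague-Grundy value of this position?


Subtraction set: {1, 2}
For this subtraction set, G(n) = n mod 3 (period = max + 1 = 3).
Pile 1 (size 41): G(41) = 41 mod 3 = 2
Pile 2 (size 7): G(7) = 7 mod 3 = 1
Pile 3 (size 33): G(33) = 33 mod 3 = 0
Pile 4 (size 50): G(50) = 50 mod 3 = 2
Total Grundy value = XOR of all: 2 XOR 1 XOR 0 XOR 2 = 1

1


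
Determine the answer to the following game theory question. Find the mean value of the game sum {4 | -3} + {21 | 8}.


G1 = {4 | -3}, G2 = {21 | 8}
Each is a switch {a | b} with numbers a > b; its mean value is (a + b)/2, and mean value is additive over game sums: m(G1 + G2) = m(G1) + m(G2).
Mean of G1 = (4 + (-3))/2 = 1/2 = 1/2
Mean of G2 = (21 + (8))/2 = 29/2 = 29/2
Mean of G1 + G2 = 1/2 + 29/2 = 15

15


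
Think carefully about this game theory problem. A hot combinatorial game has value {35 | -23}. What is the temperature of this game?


The game is {35 | -23}, a switch {a | b} with numbers a > b.
Cooling {a | b} by t gives {a - t | b + t}, which stops being hot when a - t = b + t, i.e. at t = (a - b)/2. So the temperature of a switch is (a - b)/2.
Temperature = (Left option - Right option) / 2
= (35 - (-23)) / 2
= 58 / 2
= 29

29


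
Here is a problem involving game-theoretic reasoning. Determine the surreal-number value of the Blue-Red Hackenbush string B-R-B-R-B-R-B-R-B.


Edges (from ground): B-R-B-R-B-R-B-R-B
By Berlekamp's sign-expansion rule, a Blue-Red Hackenbush stalk has the value of the surreal number whose sign sequence is the edge sequence with B -> + and R -> -.
Sign sequence: +-+-+-+-+
Trace the sign expansion in the surreal number tree, starting from 0:
Edge 1: B (sign +) -> bounds (0, +inf), value = 1
Edge 2: R (sign -) -> bounds (0, 1), value = 1/2
Edge 3: B (sign +) -> bounds (1/2, 1), value = 3/4
Edge 4: R (sign -) -> bounds (1/2, 3/4), value = 5/8
Edge 5: B (sign +) -> bounds (5/8, 3/4), value = 11/16
Edge 6: R (sign -) -> bounds (5/8, 11/16), value = 21/32
Edge 7: B (sign +) -> bounds (21/32, 11/16), value = 43/64
Edge 8: R (sign -) -> bounds (21/32, 43/64), value = 85/128
Edge 9: B (sign +) -> bounds (85/128, 43/64), value = 171/256
Game value = 171/256

171/256


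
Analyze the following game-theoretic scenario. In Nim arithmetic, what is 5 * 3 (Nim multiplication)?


Nim multiplication is bilinear over XOR: (u XOR v) * w = (u*w) XOR (v*w).
So we split each operand into its bit components and XOR the pairwise Nim products.
5 = 1 + 4 (as XOR of powers of 2).
3 = 1 + 2 (as XOR of powers of 2).
Using the standard Nim-product table on single bits:
  2*2 = 3,   2*4 = 8,   2*8 = 12,
  4*4 = 6,   4*8 = 11,  8*8 = 13,
and  1*x = x (identity), k*l = l*k (commutative).
Pairwise Nim products:
  1 * 1 = 1
  1 * 2 = 2
  4 * 1 = 4
  4 * 2 = 8
XOR them: 1 XOR 2 XOR 4 XOR 8 = 15.
Result: 5 * 3 = 15 (in Nim).

15


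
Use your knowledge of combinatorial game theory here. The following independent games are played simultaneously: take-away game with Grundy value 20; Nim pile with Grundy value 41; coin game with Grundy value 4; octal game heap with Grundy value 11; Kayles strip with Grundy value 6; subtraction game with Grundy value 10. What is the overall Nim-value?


By the Sprague-Grundy theorem, the Grundy value of a sum of games is the XOR of individual Grundy values.
take-away game: Grundy value = 20. Running XOR: 0 XOR 20 = 20
Nim pile: Grundy value = 41. Running XOR: 20 XOR 41 = 61
coin game: Grundy value = 4. Running XOR: 61 XOR 4 = 57
octal game heap: Grundy value = 11. Running XOR: 57 XOR 11 = 50
Kayles strip: Grundy value = 6. Running XOR: 50 XOR 6 = 52
subtraction game: Grundy value = 10. Running XOR: 52 XOR 10 = 62
The combined Grundy value is 62.

62


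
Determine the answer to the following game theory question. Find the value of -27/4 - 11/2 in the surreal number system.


x = -27/4, y = 11/2
Converting to common denominator: 4
x = -27/4, y = 22/4
x - y = -27/4 - 11/2 = -49/4

-49/4


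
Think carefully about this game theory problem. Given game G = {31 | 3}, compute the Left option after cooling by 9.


Original game: {31 | 3} (a switch {a | b} with a > b).
Cooling by t (for t below the temperature (a - b)/2 = 14) taxes each move by t: {a | b} cooled by t is {a - t | b + t}.
Cooling amount: t = 9
Cooled Left option: 31 - 9 = 22
Cooled Right option: 3 + 9 = 12
Cooled game: {22 | 12}
Left option = 22

22


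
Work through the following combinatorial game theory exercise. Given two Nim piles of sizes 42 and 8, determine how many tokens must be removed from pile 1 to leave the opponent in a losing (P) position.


Piles: 42 and 8
Current XOR: 42 XOR 8 = 34 (non-zero, so this is an N-position).
To make the XOR zero, we need to find a move that balances the piles.
For pile 1 (size 42): target = 42 XOR 34 = 8
We reduce pile 1 from 42 to 8.
Tokens removed: 42 - 8 = 34
Verification: 8 XOR 8 = 0

34


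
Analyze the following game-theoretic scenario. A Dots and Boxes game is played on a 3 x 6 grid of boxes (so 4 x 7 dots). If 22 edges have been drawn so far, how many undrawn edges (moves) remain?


Grid: 3 x 6 boxes, i.e. 4 rows and 7 columns of dots.
Horizontal edges: (rows + 1) * cols = 4 * 6 = 24
Vertical edges: rows * (cols + 1) = 3 * 7 = 21
Total edges: 24 + 21 = 45
Edges drawn: 22
Remaining: 45 - 22 = 23

23


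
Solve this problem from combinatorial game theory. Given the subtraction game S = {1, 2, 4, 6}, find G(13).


The subtraction set is S = {1, 2, 4, 6}.
G(k) = mex{ G(k - s) : s in S, s <= k }. We compute iteratively: G(0) = 0.
G(1) = mex({0}) = 1
G(2) = mex({0, 1}) = 2
G(3) = mex({1, 2}) = 0
G(4) = mex({0, 2}) = 1
G(5) = mex({0, 1}) = 2
G(6) = mex({0, 1, 2}) = 3
G(7) = mex({0, 1, 2, 3}) = 4
G(8) = mex({1, 2, 3, 4}) = 0
G(9) = mex({0, 2, 4}) = 1
G(10) = mex({0, 1, 3}) = 2
G(11) = mex({1, 2, 4}) = 0
G(12) = mex({0, 2, 3}) = 1
G(13) = mex({0, 1, 4}) = 2
Therefore G(13) = 2.

2


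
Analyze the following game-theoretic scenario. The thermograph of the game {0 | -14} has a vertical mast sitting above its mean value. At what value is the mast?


Game = {0 | -14}, a switch {a | b} with numbers a > b.
Its thermograph has left wall a - t and right wall b + t, which meet at t = (a - b)/2, where both equal (a + b)/2. So the mast (mean value) is at (a + b)/2.
Mean = (0 + (-14))/2 = -14/2 = -7

-7


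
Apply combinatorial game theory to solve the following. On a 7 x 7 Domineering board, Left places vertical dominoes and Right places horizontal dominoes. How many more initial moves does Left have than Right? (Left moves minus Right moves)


Board is 7 x 7 (rows x cols).
Left (vertical) placements: (rows-1) * cols = 6 * 7 = 42
Right (horizontal) placements: rows * (cols-1) = 7 * 6 = 42
Advantage = Left - Right = 42 - 42 = 0

0


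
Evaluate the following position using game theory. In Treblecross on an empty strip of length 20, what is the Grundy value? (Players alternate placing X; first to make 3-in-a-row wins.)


Treblecross: place X on empty cells; 3-in-a-row wins.
Playing within two cells of an existing X lets the opponent win at once, so sensible play treats the cells i-2..i+2 around each X as dead. The player left with no safe cell loses, so this is a normal-play take-away game on strips of safe cells.
Placing X at cell i (0-indexed) of a strip of k safe cells leaves independent strips of sizes max(0, i-2) and max(0, k-i-3). Hence G(k) = mex{ G(max(0,i-2)) XOR G(max(0,k-i-3)) : 0 <= i < k }, with G(0) = 0.
G(1): splits (0,0):0^0=0 -> mex({0}) = 1
G(2): splits (0,0):0^0=0 -> mex({0}) = 1
G(3): splits (0,0):0^0=0 -> mex({0}) = 1
G(4): splits (0,1):0^1=1 (0,0):0^0=0 -> mex({0, 1}) = 2
G(5): splits (0,2):0^1=1 (0,1):0^1=1 (0,0):0^0=0 -> mex({0, 1}) = 2
G(6) = mex({1}) = 0
G(7) = mex({0, 1, 2}) = 3
G(8) = mex({0, 1, 2}) = 3
G(9) = mex({0, 2}) = 1
G(10) = mex({0, 2, 3}) = 1
G(11) = mex({0, 3}) = 1
G(12) = mex({1, 3}) = 0
G(13) = mex({0, 1, 2, 3}) = 4
G(14) = mex({0, 1, 2}) = 3
G(15) = mex({0, 1, 2}) = 3
G(16) = mex({0, 1, 2, 4}) = 3
G(17) = mex({0, 1, 3, 4}) = 2
G(18) = mex({0, 1, 3, 4}) = 2
G(19) = mex({0, 1, 3, 5}) = 2
G(20) = mex({0, 1, 2, 3, 5}) = 4
Therefore G(20) = 4.

4


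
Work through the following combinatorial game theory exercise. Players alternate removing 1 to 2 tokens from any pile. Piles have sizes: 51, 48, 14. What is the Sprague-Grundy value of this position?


Subtraction set: {1, 2}
For this subtraction set, G(n) = n mod 3 (period = max + 1 = 3).
Pile 1 (size 51): G(51) = 51 mod 3 = 0
Pile 2 (size 48): G(48) = 48 mod 3 = 0
Pile 3 (size 14): G(14) = 14 mod 3 = 2
Total Grundy value = XOR of all: 0 XOR 0 XOR 2 = 2

2


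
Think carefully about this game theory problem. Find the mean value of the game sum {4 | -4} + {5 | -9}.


G1 = {4 | -4}, G2 = {5 | -9}
Each is a switch {a | b} with numbers a > b; its mean value is (a + b)/2, and mean value is additive over game sums: m(G1 + G2) = m(G1) + m(G2).
Mean of G1 = (4 + (-4))/2 = 0/2 = 0
Mean of G2 = (5 + (-9))/2 = -4/2 = -2
Mean of G1 + G2 = 0 + -2 = -2

-2


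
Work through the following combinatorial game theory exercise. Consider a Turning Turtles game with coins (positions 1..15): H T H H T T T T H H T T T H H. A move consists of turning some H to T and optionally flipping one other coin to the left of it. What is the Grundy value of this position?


Coins: H T H H T T T T H H T T T H H
Key fact: a single head at position k behaves exactly like a Nim heap of size k (turning it to T and optionally flipping a coin at j < k corresponds to moving the heap from k to j, or to 0), and heads combine as a disjunctive sum (two heads at the same place would cancel, matching j XOR j = 0). So the Nim-value is the XOR of the 1-indexed positions of the heads.
Face-up positions (1-indexed): [1, 3, 4, 9, 10, 14, 15]
XOR 0 with 1: 0 XOR 1 = 1
XOR 1 with 3: 1 XOR 3 = 2
XOR 2 with 4: 2 XOR 4 = 6
XOR 6 with 9: 6 XOR 9 = 15
XOR 15 with 10: 15 XOR 10 = 5
XOR 5 with 14: 5 XOR 14 = 11
XOR 11 with 15: 11 XOR 15 = 4
Nim-value = 4

4


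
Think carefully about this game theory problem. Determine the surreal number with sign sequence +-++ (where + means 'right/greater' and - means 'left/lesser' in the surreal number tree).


Sign expansion: +-++
Rule: track bounds (lo, hi), initially (-inf, +inf). On '+', the current value becomes lo and we move to the simplest number in (value, hi): value + 1 if hi = +inf, otherwise the midpoint (value + hi)/2. On '-', the current value becomes hi and we move to value - 1 if lo = -inf, otherwise the midpoint (lo + value)/2.
Start at 0.
Step 1: sign = +, move right. Bounds: (0, +inf). Value = 1
Step 2: sign = -, move left. Bounds: (0, 1). Value = 1/2
Step 3: sign = +, move right. Bounds: (1/2, 1). Value = 3/4
Step 4: sign = +, move right. Bounds: (3/4, 1). Value = 7/8
The surreal number with sign expansion +-++ is 7/8.

7/8
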